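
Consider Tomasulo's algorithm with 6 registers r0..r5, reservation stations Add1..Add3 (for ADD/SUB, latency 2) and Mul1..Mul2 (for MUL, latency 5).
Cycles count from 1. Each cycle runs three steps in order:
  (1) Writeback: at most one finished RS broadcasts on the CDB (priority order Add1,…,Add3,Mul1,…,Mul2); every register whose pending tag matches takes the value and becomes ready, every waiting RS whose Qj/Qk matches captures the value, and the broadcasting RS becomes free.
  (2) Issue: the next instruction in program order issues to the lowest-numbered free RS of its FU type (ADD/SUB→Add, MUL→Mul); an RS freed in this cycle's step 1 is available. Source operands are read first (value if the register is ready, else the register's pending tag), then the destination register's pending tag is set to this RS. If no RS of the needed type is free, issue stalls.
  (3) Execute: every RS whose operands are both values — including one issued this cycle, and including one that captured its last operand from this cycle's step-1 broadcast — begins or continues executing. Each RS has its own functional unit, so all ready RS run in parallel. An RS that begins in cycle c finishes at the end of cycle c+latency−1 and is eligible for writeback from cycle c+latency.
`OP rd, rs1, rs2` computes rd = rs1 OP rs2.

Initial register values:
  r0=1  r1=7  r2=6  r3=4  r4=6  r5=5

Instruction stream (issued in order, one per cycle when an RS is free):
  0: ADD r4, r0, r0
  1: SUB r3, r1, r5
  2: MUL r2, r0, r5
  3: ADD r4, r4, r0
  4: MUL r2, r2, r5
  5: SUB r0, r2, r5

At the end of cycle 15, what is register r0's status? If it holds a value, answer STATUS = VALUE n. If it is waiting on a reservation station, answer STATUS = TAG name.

  c1: issue ADD r4<-Add1  regs: r0:1,r1:7,r2:6,r3:4,r4:Add1,r5:5
  c2: issue SUB r3<-Add2  regs: r0:1,r1:7,r2:6,r3:Add2,r4:Add1,r5:5
  c3: CDB Add1=2; issue MUL r2<-Mul1  regs: r0:1,r1:7,r2:Mul1,r3:Add2,r4:2,r5:5
  c4: CDB Add2=2; issue ADD r4<-Add1  regs: r0:1,r1:7,r2:Mul1,r3:2,r4:Add1,r5:5
  c5: issue MUL r2<-Mul2  regs: r0:1,r1:7,r2:Mul2,r3:2,r4:Add1,r5:5
  c6: CDB Add1=3; issue SUB r0<-Add1  regs: r0:Add1,r1:7,r2:Mul2,r3:2,r4:3,r5:5
  c7: -  regs: r0:Add1,r1:7,r2:Mul2,r3:2,r4:3,r5:5
  c8: CDB Mul1=5  regs: r0:Add1,r1:7,r2:Mul2,r3:2,r4:3,r5:5
  c9: -  regs: r0:Add1,r1:7,r2:Mul2,r3:2,r4:3,r5:5
  c10: -  regs: r0:Add1,r1:7,r2:Mul2,r3:2,r4:3,r5:5
  c11: -  regs: r0:Add1,r1:7,r2:Mul2,r3:2,r4:3,r5:5
  c12: -  regs: r0:Add1,r1:7,r2:Mul2,r3:2,r4:3,r5:5
  c13: CDB Mul2=25  regs: r0:Add1,r1:7,r2:25,r3:2,r4:3,r5:5
  c14: -  regs: r0:Add1,r1:7,r2:25,r3:2,r4:3,r5:5
  c15: CDB Add1=20  regs: r0:20,r1:7,r2:25,r3:2,r4:3,r5:5

STATUS = VALUE 20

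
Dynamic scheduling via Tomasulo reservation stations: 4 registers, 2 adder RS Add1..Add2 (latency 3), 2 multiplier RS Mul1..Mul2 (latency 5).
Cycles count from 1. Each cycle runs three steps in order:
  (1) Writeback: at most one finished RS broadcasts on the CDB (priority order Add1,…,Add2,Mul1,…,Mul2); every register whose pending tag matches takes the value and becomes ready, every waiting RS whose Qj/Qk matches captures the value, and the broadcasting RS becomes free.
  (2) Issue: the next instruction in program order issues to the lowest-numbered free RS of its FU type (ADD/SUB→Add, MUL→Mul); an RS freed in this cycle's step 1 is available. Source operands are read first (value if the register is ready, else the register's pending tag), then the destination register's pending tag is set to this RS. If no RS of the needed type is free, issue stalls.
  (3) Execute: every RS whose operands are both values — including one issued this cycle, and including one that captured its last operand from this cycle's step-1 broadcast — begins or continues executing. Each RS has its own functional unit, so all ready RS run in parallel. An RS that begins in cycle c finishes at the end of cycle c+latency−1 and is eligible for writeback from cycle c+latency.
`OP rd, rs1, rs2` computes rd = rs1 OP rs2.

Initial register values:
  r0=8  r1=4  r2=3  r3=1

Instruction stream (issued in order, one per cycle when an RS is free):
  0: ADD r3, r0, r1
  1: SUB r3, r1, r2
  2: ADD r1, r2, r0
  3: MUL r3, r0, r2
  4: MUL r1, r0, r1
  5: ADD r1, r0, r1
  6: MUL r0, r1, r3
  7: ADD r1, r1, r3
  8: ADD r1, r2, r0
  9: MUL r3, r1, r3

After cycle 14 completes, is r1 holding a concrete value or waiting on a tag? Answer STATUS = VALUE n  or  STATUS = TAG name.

STATUS = TAG Add2

c1: issue ADD r3<-Add1 | r0:8,r1:4,r2:3,r3:Add1
c2: issue SUB r3<-Add2 | r0:8,r1:4,r2:3,r3:Add2
c3: stall | r0:8,r1:4,r2:3,r3:Add2
c4: CDB Add1=12; issue ADD r1<-Add1 | r0:8,r1:Add1,r2:3,r3:Add2
c5: CDB Add2=1; issue MUL r3<-Mul1 | r0:8,r1:Add1,r2:3,r3:Mul1
c6: issue MUL r1<-Mul2 | r0:8,r1:Mul2,r2:3,r3:Mul1
c7: CDB Add1=11; issue ADD r1<-Add1 | r0:8,r1:Add1,r2:3,r3:Mul1
c8: stall | r0:8,r1:Add1,r2:3,r3:Mul1
c9: stall | r0:8,r1:Add1,r2:3,r3:Mul1
c10: CDB Mul1=24; issue MUL r0<-Mul1 | r0:Mul1,r1:Add1,r2:3,r3:24
c11: issue ADD r1<-Add2 | r0:Mul1,r1:Add2,r2:3,r3:24
c12: CDB Mul2=88; stall | r0:Mul1,r1:Add2,r2:3,r3:24
c13: stall | r0:Mul1,r1:Add2,r2:3,r3:24
c14: stall | r0:Mul1,r1:Add2,r2:3,r3:24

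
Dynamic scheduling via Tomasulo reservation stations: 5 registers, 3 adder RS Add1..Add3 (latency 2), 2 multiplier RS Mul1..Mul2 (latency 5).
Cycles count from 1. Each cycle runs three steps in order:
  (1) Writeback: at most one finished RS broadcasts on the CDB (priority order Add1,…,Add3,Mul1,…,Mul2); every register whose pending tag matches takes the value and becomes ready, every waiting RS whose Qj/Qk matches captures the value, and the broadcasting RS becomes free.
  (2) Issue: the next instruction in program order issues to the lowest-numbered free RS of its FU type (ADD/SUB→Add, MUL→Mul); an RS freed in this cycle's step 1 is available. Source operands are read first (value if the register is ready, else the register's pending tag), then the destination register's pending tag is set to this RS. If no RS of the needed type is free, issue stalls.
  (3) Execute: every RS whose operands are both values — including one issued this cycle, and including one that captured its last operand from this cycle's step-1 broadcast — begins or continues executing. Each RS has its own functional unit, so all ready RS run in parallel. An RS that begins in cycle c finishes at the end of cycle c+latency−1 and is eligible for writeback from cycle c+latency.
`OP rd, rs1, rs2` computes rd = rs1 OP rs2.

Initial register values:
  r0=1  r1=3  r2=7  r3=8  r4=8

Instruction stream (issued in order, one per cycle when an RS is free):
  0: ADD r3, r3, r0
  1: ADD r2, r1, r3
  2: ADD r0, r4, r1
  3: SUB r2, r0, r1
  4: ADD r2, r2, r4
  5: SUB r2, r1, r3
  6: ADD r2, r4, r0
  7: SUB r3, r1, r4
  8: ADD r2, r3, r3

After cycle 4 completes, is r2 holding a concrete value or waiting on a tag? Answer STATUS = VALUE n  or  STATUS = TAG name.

STATUS = TAG Add3

cycle 1: issue ADD r3<-Add1 // r0:1,r1:3,r2:7,r3:Add1,r4:8
cycle 2: issue ADD r2<-Add2 // r0:1,r1:3,r2:Add2,r3:Add1,r4:8
cycle 3: CDB Add1=9; issue ADD r0<-Add1 // r0:Add1,r1:3,r2:Add2,r3:9,r4:8
cycle 4: issue SUB r2<-Add3 // r0:Add1,r1:3,r2:Add3,r3:9,r4:8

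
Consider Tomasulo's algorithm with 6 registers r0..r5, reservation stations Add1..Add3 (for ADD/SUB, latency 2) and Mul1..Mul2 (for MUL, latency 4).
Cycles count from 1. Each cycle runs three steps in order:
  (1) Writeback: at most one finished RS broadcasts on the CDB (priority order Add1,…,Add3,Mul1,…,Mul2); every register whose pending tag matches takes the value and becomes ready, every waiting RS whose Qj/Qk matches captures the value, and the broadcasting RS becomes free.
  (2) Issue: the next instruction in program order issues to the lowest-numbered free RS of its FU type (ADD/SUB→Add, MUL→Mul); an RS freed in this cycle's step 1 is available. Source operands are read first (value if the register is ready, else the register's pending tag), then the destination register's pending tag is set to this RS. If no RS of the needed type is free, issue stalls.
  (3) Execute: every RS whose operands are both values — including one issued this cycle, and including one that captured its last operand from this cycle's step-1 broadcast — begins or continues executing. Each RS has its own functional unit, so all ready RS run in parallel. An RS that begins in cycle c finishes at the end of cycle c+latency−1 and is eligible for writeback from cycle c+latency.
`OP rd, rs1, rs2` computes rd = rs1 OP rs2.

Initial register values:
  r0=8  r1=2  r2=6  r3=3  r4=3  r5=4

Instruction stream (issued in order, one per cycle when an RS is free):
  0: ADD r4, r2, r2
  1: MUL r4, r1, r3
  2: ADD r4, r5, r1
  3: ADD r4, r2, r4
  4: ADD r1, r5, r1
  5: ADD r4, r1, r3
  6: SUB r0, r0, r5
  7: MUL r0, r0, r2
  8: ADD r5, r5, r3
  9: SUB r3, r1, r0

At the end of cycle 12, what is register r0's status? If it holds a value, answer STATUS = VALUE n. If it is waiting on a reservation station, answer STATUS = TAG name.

  c1: issue ADD r4<-Add1  regs: r0:8,r1:2,r2:6,r3:3,r4:Add1,r5:4
  c2: issue MUL r4<-Mul1  regs: r0:8,r1:2,r2:6,r3:3,r4:Mul1,r5:4
  c3: CDB Add1=12; issue ADD r4<-Add1  regs: r0:8,r1:2,r2:6,r3:3,r4:Add1,r5:4
  c4: issue ADD r4<-Add2  regs: r0:8,r1:2,r2:6,r3:3,r4:Add2,r5:4
  c5: CDB Add1=6; issue ADD r1<-Add1  regs: r0:8,r1:Add1,r2:6,r3:3,r4:Add2,r5:4
  c6: CDB Mul1=6; issue ADD r4<-Add3  regs: r0:8,r1:Add1,r2:6,r3:3,r4:Add3,r5:4
  c7: CDB Add1=6; issue SUB r0<-Add1  regs: r0:Add1,r1:6,r2:6,r3:3,r4:Add3,r5:4
  c8: CDB Add2=12; issue MUL r0<-Mul1  regs: r0:Mul1,r1:6,r2:6,r3:3,r4:Add3,r5:4
  c9: CDB Add1=4; issue ADD r5<-Add1  regs: r0:Mul1,r1:6,r2:6,r3:3,r4:Add3,r5:Add1
  c10: CDB Add3=9; issue SUB r3<-Add2  regs: r0:Mul1,r1:6,r2:6,r3:Add2,r4:9,r5:Add1
  c11: CDB Add1=7  regs: r0:Mul1,r1:6,r2:6,r3:Add2,r4:9,r5:7
  c12: -  regs: r0:Mul1,r1:6,r2:6,r3:Add2,r4:9,r5:7

STATUS = TAG Mul1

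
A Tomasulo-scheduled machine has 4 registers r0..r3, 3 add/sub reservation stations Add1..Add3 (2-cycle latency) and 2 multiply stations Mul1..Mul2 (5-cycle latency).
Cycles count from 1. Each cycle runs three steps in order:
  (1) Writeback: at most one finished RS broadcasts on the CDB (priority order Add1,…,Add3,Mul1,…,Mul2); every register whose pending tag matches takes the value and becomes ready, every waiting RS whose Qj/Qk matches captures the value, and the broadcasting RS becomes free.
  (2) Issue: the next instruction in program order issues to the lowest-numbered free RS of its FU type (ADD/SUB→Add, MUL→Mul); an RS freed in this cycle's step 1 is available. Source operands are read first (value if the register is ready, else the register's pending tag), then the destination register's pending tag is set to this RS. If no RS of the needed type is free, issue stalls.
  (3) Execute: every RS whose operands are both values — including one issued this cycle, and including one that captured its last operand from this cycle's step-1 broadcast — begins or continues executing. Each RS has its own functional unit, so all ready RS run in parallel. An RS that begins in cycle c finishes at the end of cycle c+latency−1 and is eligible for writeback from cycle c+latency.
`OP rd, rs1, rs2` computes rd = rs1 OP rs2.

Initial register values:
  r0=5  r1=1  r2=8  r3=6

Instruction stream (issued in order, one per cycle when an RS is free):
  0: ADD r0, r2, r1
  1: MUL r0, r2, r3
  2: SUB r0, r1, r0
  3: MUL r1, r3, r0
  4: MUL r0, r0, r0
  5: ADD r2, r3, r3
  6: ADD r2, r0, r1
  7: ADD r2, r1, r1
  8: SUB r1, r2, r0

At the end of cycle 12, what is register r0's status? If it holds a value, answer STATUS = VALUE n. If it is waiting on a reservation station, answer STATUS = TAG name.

c1: issue ADD r0<-Add1 | r0:Add1,r1:1,r2:8,r3:6
c2: issue MUL r0<-Mul1 | r0:Mul1,r1:1,r2:8,r3:6
c3: CDB Add1=9; issue SUB r0<-Add1 | r0:Add1,r1:1,r2:8,r3:6
c4: issue MUL r1<-Mul2 | r0:Add1,r1:Mul2,r2:8,r3:6
c5: stall | r0:Add1,r1:Mul2,r2:8,r3:6
c6: stall | r0:Add1,r1:Mul2,r2:8,r3:6
c7: CDB Mul1=48; issue MUL r0<-Mul1 | r0:Mul1,r1:Mul2,r2:8,r3:6
c8: issue ADD r2<-Add2 | r0:Mul1,r1:Mul2,r2:Add2,r3:6
c9: CDB Add1=-47; issue ADD r2<-Add1 | r0:Mul1,r1:Mul2,r2:Add1,r3:6
c10: CDB Add2=12; issue ADD r2<-Add2 | r0:Mul1,r1:Mul2,r2:Add2,r3:6
c11: issue SUB r1<-Add3 | r0:Mul1,r1:Add3,r2:Add2,r3:6
c12: - | r0:Mul1,r1:Add3,r2:Add2,r3:6

STATUS = TAG Mul1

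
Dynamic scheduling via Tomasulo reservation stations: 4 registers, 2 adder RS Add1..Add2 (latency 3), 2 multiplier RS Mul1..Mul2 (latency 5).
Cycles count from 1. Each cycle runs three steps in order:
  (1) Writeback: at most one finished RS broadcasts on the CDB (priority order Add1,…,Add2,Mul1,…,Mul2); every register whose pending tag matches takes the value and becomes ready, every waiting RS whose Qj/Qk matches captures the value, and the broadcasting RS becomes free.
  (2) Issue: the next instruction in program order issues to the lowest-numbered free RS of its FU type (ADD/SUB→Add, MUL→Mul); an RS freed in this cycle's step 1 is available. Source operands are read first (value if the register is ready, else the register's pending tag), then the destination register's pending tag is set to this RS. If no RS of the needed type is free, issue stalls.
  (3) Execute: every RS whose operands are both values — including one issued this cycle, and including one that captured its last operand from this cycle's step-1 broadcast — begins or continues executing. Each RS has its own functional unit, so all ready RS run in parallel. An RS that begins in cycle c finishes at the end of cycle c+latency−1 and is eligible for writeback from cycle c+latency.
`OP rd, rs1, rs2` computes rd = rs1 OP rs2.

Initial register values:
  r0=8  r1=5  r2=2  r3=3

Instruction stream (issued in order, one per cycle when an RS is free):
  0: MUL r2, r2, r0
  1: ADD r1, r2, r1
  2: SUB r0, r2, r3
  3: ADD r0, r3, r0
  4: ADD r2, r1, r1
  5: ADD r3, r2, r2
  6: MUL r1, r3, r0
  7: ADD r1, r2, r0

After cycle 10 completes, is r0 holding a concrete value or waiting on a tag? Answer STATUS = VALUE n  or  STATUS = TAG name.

STATUS = TAG Add1

c1: issue MUL r2<-Mul1 | r0:8,r1:5,r2:Mul1,r3:3
c2: issue ADD r1<-Add1 | r0:8,r1:Add1,r2:Mul1,r3:3
c3: issue SUB r0<-Add2 | r0:Add2,r1:Add1,r2:Mul1,r3:3
c4: stall | r0:Add2,r1:Add1,r2:Mul1,r3:3
c5: stall | r0:Add2,r1:Add1,r2:Mul1,r3:3
c6: CDB Mul1=16; stall | r0:Add2,r1:Add1,r2:16,r3:3
c7: stall | r0:Add2,r1:Add1,r2:16,r3:3
c8: stall | r0:Add2,r1:Add1,r2:16,r3:3
c9: CDB Add1=21; issue ADD r0<-Add1 | r0:Add1,r1:21,r2:16,r3:3
c10: CDB Add2=13; issue ADD r2<-Add2 | r0:Add1,r1:21,r2:Add2,r3:3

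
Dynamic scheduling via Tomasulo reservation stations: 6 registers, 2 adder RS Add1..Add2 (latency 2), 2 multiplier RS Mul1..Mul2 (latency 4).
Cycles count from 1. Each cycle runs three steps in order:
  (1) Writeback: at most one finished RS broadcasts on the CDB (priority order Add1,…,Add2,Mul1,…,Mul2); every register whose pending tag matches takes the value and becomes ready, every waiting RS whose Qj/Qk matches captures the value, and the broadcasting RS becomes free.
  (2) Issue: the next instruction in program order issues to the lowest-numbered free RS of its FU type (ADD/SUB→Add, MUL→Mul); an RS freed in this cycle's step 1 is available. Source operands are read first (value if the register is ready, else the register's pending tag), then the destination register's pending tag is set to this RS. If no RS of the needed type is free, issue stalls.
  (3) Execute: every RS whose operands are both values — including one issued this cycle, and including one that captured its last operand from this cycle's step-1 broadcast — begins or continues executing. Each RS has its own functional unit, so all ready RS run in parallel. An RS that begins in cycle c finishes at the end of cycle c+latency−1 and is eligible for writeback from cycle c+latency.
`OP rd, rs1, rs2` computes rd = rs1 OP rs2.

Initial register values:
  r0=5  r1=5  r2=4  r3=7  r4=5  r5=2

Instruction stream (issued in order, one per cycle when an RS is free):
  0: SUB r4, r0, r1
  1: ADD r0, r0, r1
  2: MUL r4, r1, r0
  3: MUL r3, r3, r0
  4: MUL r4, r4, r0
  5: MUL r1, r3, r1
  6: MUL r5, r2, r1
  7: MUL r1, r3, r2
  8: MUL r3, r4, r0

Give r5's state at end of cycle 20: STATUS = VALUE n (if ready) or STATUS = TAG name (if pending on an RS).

cycle 1: issue SUB r4<-Add1 // r0:5,r1:5,r2:4,r3:7,r4:Add1,r5:2
cycle 2: issue ADD r0<-Add2 // r0:Add2,r1:5,r2:4,r3:7,r4:Add1,r5:2
cycle 3: CDB Add1=0; issue MUL r4<-Mul1 // r0:Add2,r1:5,r2:4,r3:7,r4:Mul1,r5:2
cycle 4: CDB Add2=10; issue MUL r3<-Mul2 // r0:10,r1:5,r2:4,r3:Mul2,r4:Mul1,r5:2
cycle 5: stall // r0:10,r1:5,r2:4,r3:Mul2,r4:Mul1,r5:2
cycle 6: stall // r0:10,r1:5,r2:4,r3:Mul2,r4:Mul1,r5:2
cycle 7: stall // r0:10,r1:5,r2:4,r3:Mul2,r4:Mul1,r5:2
cycle 8: CDB Mul1=50; issue MUL r4<-Mul1 // r0:10,r1:5,r2:4,r3:Mul2,r4:Mul1,r5:2
cycle 9: CDB Mul2=70; issue MUL r1<-Mul2 // r0:10,r1:Mul2,r2:4,r3:70,r4:Mul1,r5:2
cycle 10: stall // r0:10,r1:Mul2,r2:4,r3:70,r4:Mul1,r5:2
cycle 11: stall // r0:10,r1:Mul2,r2:4,r3:70,r4:Mul1,r5:2
cycle 12: CDB Mul1=500; issue MUL r5<-Mul1 // r0:10,r1:Mul2,r2:4,r3:70,r4:500,r5:Mul1
cycle 13: CDB Mul2=350; issue MUL r1<-Mul2 // r0:10,r1:Mul2,r2:4,r3:70,r4:500,r5:Mul1
cycle 14: stall // r0:10,r1:Mul2,r2:4,r3:70,r4:500,r5:Mul1
cycle 15: stall // r0:10,r1:Mul2,r2:4,r3:70,r4:500,r5:Mul1
cycle 16: stall // r0:10,r1:Mul2,r2:4,r3:70,r4:500,r5:Mul1
cycle 17: CDB Mul1=1400; issue MUL r3<-Mul1 // r0:10,r1:Mul2,r2:4,r3:Mul1,r4:500,r5:1400
cycle 18: CDB Mul2=280 // r0:10,r1:280,r2:4,r3:Mul1,r4:500,r5:1400
cycle 19: - // r0:10,r1:280,r2:4,r3:Mul1,r4:500,r5:1400
cycle 20: - // r0:10,r1:280,r2:4,r3:Mul1,r4:500,r5:1400

STATUS = VALUE 1400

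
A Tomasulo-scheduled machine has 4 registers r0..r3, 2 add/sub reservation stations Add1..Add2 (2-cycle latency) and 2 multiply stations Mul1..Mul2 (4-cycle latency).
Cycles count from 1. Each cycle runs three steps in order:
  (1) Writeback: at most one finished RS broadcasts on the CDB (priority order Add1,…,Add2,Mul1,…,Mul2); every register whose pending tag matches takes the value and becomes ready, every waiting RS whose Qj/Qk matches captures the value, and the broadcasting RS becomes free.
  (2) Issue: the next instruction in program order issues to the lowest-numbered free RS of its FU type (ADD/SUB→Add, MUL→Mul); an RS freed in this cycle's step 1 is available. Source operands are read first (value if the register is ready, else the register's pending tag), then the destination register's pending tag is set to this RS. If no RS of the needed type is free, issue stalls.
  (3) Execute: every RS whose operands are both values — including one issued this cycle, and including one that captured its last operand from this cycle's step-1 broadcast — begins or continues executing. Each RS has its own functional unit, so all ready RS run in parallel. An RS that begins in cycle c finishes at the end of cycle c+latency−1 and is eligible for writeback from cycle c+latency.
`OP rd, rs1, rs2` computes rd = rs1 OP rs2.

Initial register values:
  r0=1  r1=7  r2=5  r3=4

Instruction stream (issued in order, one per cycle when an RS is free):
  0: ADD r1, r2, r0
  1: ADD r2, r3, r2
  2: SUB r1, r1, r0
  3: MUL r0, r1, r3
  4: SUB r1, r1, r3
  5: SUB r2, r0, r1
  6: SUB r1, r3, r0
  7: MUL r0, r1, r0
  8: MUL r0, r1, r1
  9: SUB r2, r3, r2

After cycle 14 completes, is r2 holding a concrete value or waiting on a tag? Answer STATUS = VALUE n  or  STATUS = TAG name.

STATUS = VALUE -15

  c1: issue ADD r1<-Add1  regs: r0:1,r1:Add1,r2:5,r3:4
  c2: issue ADD r2<-Add2  regs: r0:1,r1:Add1,r2:Add2,r3:4
  c3: CDB Add1=6; issue SUB r1<-Add1  regs: r0:1,r1:Add1,r2:Add2,r3:4
  c4: CDB Add2=9; issue MUL r0<-Mul1  regs: r0:Mul1,r1:Add1,r2:9,r3:4
  c5: CDB Add1=5; issue SUB r1<-Add1  regs: r0:Mul1,r1:Add1,r2:9,r3:4
  c6: issue SUB r2<-Add2  regs: r0:Mul1,r1:Add1,r2:Add2,r3:4
  c7: CDB Add1=1; issue SUB r1<-Add1  regs: r0:Mul1,r1:Add1,r2:Add2,r3:4
  c8: issue MUL r0<-Mul2  regs: r0:Mul2,r1:Add1,r2:Add2,r3:4
  c9: CDB Mul1=20; issue MUL r0<-Mul1  regs: r0:Mul1,r1:Add1,r2:Add2,r3:4
  c10: stall  regs: r0:Mul1,r1:Add1,r2:Add2,r3:4
  c11: CDB Add1=-16; issue SUB r2<-Add1  regs: r0:Mul1,r1:-16,r2:Add1,r3:4
  c12: CDB Add2=19  regs: r0:Mul1,r1:-16,r2:Add1,r3:4
  c13: -  regs: r0:Mul1,r1:-16,r2:Add1,r3:4
  c14: CDB Add1=-15  regs: r0:Mul1,r1:-16,r2:-15,r3:4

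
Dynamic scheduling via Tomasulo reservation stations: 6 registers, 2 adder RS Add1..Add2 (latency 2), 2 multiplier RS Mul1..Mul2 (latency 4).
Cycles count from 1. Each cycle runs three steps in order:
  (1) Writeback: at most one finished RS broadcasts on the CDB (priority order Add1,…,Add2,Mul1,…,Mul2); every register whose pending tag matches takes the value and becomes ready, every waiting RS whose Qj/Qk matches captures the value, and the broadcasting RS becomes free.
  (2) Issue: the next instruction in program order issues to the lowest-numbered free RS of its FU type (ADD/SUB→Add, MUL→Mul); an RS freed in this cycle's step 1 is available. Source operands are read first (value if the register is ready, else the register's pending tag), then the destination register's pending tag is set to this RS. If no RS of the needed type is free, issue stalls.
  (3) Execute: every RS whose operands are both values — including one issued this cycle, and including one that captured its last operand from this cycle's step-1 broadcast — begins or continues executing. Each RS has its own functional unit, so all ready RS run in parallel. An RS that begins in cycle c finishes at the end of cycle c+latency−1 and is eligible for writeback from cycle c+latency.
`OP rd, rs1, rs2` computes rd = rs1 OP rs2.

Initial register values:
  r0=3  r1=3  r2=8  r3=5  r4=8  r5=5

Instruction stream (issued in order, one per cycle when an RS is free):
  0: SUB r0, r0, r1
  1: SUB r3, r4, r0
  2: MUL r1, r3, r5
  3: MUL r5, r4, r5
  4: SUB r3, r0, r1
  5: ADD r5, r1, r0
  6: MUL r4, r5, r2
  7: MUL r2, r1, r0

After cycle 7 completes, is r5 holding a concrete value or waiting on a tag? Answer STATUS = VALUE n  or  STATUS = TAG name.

STATUS = TAG Add2

  c1: issue SUB r0<-Add1  regs: r0:Add1,r1:3,r2:8,r3:5,r4:8,r5:5
  c2: issue SUB r3<-Add2  regs: r0:Add1,r1:3,r2:8,r3:Add2,r4:8,r5:5
  c3: CDB Add1=0; issue MUL r1<-Mul1  regs: r0:0,r1:Mul1,r2:8,r3:Add2,r4:8,r5:5
  c4: issue MUL r5<-Mul2  regs: r0:0,r1:Mul1,r2:8,r3:Add2,r4:8,r5:Mul2
  c5: CDB Add2=8; issue SUB r3<-Add1  regs: r0:0,r1:Mul1,r2:8,r3:Add1,r4:8,r5:Mul2
  c6: issue ADD r5<-Add2  regs: r0:0,r1:Mul1,r2:8,r3:Add1,r4:8,r5:Add2
  c7: stall  regs: r0:0,r1:Mul1,r2:8,r3:Add1,r4:8,r5:Add2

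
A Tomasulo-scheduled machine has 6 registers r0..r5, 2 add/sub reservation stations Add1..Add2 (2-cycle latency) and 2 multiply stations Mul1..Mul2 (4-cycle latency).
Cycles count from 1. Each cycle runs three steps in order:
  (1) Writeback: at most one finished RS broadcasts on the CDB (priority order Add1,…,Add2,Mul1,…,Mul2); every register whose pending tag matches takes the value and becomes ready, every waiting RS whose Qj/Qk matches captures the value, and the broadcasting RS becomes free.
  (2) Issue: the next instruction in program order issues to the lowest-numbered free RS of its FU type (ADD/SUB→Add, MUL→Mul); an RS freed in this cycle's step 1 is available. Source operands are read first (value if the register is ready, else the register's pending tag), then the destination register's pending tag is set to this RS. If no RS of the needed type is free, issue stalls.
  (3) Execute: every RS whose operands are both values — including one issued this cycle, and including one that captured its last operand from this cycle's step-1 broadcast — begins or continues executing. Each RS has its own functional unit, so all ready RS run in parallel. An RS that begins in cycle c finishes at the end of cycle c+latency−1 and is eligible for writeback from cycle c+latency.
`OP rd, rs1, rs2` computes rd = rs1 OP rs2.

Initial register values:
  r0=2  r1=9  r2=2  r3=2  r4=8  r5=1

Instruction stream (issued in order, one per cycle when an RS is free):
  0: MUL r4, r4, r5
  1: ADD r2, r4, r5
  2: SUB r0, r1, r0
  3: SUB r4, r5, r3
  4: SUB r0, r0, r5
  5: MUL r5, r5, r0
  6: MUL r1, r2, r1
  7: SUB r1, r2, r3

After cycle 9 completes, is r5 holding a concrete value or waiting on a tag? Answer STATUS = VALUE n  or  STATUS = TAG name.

c1: issue MUL r4<-Mul1 | r0:2,r1:9,r2:2,r3:2,r4:Mul1,r5:1
c2: issue ADD r2<-Add1 | r0:2,r1:9,r2:Add1,r3:2,r4:Mul1,r5:1
c3: issue SUB r0<-Add2 | r0:Add2,r1:9,r2:Add1,r3:2,r4:Mul1,r5:1
c4: stall | r0:Add2,r1:9,r2:Add1,r3:2,r4:Mul1,r5:1
c5: CDB Add2=7; issue SUB r4<-Add2 | r0:7,r1:9,r2:Add1,r3:2,r4:Add2,r5:1
c6: CDB Mul1=8; stall | r0:7,r1:9,r2:Add1,r3:2,r4:Add2,r5:1
c7: CDB Add2=-1; issue SUB r0<-Add2 | r0:Add2,r1:9,r2:Add1,r3:2,r4:-1,r5:1
c8: CDB Add1=9; issue MUL r5<-Mul1 | r0:Add2,r1:9,r2:9,r3:2,r4:-1,r5:Mul1
c9: CDB Add2=6; issue MUL r1<-Mul2 | r0:6,r1:Mul2,r2:9,r3:2,r4:-1,r5:Mul1

STATUS = TAG Mul1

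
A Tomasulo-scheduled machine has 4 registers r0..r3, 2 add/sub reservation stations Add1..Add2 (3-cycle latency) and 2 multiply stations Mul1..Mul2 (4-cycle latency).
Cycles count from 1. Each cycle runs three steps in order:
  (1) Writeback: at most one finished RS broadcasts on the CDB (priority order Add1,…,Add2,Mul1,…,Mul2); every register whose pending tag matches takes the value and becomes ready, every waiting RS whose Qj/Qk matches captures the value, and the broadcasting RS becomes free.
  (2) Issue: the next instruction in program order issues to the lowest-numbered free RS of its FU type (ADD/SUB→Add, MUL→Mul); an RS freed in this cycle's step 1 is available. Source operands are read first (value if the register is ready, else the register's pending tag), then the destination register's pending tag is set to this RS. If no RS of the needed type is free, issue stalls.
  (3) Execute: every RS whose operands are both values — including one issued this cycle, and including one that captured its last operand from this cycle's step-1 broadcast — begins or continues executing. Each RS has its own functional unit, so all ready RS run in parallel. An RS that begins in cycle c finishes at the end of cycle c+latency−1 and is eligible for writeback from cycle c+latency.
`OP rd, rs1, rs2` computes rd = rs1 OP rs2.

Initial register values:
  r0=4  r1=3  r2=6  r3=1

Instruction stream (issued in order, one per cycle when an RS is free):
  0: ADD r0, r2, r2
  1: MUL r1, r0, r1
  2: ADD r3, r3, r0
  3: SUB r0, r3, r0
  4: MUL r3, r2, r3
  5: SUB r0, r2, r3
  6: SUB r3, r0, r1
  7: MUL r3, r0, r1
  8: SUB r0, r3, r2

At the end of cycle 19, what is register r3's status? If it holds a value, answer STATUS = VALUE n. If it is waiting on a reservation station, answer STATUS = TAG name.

STATUS = VALUE -2592

  c1: issue ADD r0<-Add1  regs: r0:Add1,r1:3,r2:6,r3:1
  c2: issue MUL r1<-Mul1  regs: r0:Add1,r1:Mul1,r2:6,r3:1
  c3: issue ADD r3<-Add2  regs: r0:Add1,r1:Mul1,r2:6,r3:Add2
  c4: CDB Add1=12; issue SUB r0<-Add1  regs: r0:Add1,r1:Mul1,r2:6,r3:Add2
  c5: issue MUL r3<-Mul2  regs: r0:Add1,r1:Mul1,r2:6,r3:Mul2
  c6: stall  regs: r0:Add1,r1:Mul1,r2:6,r3:Mul2
  c7: CDB Add2=13; issue SUB r0<-Add2  regs: r0:Add2,r1:Mul1,r2:6,r3:Mul2
  c8: CDB Mul1=36; stall  regs: r0:Add2,r1:36,r2:6,r3:Mul2
  c9: stall  regs: r0:Add2,r1:36,r2:6,r3:Mul2
  c10: CDB Add1=1; issue SUB r3<-Add1  regs: r0:Add2,r1:36,r2:6,r3:Add1
  c11: CDB Mul2=78; issue MUL r3<-Mul1  regs: r0:Add2,r1:36,r2:6,r3:Mul1
  c12: stall  regs: r0:Add2,r1:36,r2:6,r3:Mul1
  c13: stall  regs: r0:Add2,r1:36,r2:6,r3:Mul1
  c14: CDB Add2=-72; issue SUB r0<-Add2  regs: r0:Add2,r1:36,r2:6,r3:Mul1
  c15: -  regs: r0:Add2,r1:36,r2:6,r3:Mul1
  c16: -  regs: r0:Add2,r1:36,r2:6,r3:Mul1
  c17: CDB Add1=-108  regs: r0:Add2,r1:36,r2:6,r3:Mul1
  c18: CDB Mul1=-2592  regs: r0:Add2,r1:36,r2:6,r3:-2592
  c19: -  regs: r0:Add2,r1:36,r2:6,r3:-2592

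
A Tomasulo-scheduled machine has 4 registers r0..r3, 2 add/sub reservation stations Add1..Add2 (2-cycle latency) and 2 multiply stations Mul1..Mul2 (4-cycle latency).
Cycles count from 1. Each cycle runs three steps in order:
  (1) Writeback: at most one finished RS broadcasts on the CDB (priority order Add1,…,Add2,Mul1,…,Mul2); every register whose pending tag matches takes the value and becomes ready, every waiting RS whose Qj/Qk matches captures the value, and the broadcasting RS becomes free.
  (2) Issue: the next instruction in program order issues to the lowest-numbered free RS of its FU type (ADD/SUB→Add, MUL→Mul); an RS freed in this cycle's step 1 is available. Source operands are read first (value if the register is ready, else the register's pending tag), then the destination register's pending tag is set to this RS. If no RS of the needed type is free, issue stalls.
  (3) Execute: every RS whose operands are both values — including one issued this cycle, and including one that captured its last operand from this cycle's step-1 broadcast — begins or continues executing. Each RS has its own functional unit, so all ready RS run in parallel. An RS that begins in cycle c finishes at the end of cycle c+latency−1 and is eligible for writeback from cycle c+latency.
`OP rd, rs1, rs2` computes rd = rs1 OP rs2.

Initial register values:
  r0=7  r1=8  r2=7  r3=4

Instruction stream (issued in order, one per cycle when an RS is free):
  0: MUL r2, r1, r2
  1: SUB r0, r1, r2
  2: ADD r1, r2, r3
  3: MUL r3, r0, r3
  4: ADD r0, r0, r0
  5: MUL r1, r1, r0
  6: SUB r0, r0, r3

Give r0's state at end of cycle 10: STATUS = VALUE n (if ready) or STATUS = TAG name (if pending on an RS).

STATUS = TAG Add1

  c1: issue MUL r2<-Mul1  regs: r0:7,r1:8,r2:Mul1,r3:4
  c2: issue SUB r0<-Add1  regs: r0:Add1,r1:8,r2:Mul1,r3:4
  c3: issue ADD r1<-Add2  regs: r0:Add1,r1:Add2,r2:Mul1,r3:4
  c4: issue MUL r3<-Mul2  regs: r0:Add1,r1:Add2,r2:Mul1,r3:Mul2
  c5: CDB Mul1=56; stall  regs: r0:Add1,r1:Add2,r2:56,r3:Mul2
  c6: stall  regs: r0:Add1,r1:Add2,r2:56,r3:Mul2
  c7: CDB Add1=-48; issue ADD r0<-Add1  regs: r0:Add1,r1:Add2,r2:56,r3:Mul2
  c8: CDB Add2=60; issue MUL r1<-Mul1  regs: r0:Add1,r1:Mul1,r2:56,r3:Mul2
  c9: CDB Add1=-96; issue SUB r0<-Add1  regs: r0:Add1,r1:Mul1,r2:56,r3:Mul2
  c10: -  regs: r0:Add1,r1:Mul1,r2:56,r3:Mul2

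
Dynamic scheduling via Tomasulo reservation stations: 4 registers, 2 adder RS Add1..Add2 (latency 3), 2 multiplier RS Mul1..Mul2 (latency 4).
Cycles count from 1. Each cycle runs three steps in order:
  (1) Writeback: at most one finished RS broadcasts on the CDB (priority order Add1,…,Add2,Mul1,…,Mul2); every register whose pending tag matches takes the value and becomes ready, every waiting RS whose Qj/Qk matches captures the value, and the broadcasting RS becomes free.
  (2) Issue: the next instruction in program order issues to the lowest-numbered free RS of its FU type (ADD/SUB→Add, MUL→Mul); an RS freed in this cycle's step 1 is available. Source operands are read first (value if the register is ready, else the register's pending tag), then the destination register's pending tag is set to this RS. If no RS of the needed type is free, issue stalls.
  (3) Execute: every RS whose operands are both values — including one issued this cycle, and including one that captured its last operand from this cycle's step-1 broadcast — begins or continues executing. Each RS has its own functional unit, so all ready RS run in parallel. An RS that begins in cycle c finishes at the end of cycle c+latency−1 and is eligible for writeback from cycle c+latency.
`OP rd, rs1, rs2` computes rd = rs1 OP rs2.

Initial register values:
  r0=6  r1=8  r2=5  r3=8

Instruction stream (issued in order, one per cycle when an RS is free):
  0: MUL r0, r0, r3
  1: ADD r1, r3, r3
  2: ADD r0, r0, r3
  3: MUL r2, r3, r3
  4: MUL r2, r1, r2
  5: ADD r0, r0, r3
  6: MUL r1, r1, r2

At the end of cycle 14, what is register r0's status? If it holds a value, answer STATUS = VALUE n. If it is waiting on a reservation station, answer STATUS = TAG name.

STATUS = VALUE 64

c1: issue MUL r0<-Mul1 | r0:Mul1,r1:8,r2:5,r3:8
c2: issue ADD r1<-Add1 | r0:Mul1,r1:Add1,r2:5,r3:8
c3: issue ADD r0<-Add2 | r0:Add2,r1:Add1,r2:5,r3:8
c4: issue MUL r2<-Mul2 | r0:Add2,r1:Add1,r2:Mul2,r3:8
c5: CDB Add1=16; stall | r0:Add2,r1:16,r2:Mul2,r3:8
c6: CDB Mul1=48; issue MUL r2<-Mul1 | r0:Add2,r1:16,r2:Mul1,r3:8
c7: issue ADD r0<-Add1 | r0:Add1,r1:16,r2:Mul1,r3:8
c8: CDB Mul2=64; issue MUL r1<-Mul2 | r0:Add1,r1:Mul2,r2:Mul1,r3:8
c9: CDB Add2=56 | r0:Add1,r1:Mul2,r2:Mul1,r3:8
c10: - | r0:Add1,r1:Mul2,r2:Mul1,r3:8
c11: - | r0:Add1,r1:Mul2,r2:Mul1,r3:8
c12: CDB Add1=64 | r0:64,r1:Mul2,r2:Mul1,r3:8
c13: CDB Mul1=1024 | r0:64,r1:Mul2,r2:1024,r3:8
c14: - | r0:64,r1:Mul2,r2:1024,r3:8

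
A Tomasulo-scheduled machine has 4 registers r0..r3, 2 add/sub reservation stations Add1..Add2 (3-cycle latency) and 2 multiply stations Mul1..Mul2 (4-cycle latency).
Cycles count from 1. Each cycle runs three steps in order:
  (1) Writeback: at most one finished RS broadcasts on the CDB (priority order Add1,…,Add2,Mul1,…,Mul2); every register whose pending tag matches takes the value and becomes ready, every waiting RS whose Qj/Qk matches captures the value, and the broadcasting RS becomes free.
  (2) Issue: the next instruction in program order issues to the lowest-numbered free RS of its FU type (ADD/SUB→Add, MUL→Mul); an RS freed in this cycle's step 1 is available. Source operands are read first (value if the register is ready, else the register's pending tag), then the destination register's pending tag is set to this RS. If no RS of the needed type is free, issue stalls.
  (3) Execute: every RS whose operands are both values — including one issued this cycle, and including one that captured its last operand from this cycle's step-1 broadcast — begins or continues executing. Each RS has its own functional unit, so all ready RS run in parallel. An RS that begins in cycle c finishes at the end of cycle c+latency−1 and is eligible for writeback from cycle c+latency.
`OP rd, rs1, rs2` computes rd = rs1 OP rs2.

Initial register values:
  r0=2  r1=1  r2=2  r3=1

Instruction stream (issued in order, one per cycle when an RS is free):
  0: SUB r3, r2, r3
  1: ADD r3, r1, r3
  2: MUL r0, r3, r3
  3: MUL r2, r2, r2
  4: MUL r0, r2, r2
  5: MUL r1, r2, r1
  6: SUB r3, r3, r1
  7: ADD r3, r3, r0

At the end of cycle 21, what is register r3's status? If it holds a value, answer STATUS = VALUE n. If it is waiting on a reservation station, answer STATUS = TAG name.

STATUS = VALUE 14

c1: issue SUB r3<-Add1 | r0:2,r1:1,r2:2,r3:Add1
c2: issue ADD r3<-Add2 | r0:2,r1:1,r2:2,r3:Add2
c3: issue MUL r0<-Mul1 | r0:Mul1,r1:1,r2:2,r3:Add2
c4: CDB Add1=1; issue MUL r2<-Mul2 | r0:Mul1,r1:1,r2:Mul2,r3:Add2
c5: stall | r0:Mul1,r1:1,r2:Mul2,r3:Add2
c6: stall | r0:Mul1,r1:1,r2:Mul2,r3:Add2
c7: CDB Add2=2; stall | r0:Mul1,r1:1,r2:Mul2,r3:2
c8: CDB Mul2=4; issue MUL r0<-Mul2 | r0:Mul2,r1:1,r2:4,r3:2
c9: stall | r0:Mul2,r1:1,r2:4,r3:2
c10: stall | r0:Mul2,r1:1,r2:4,r3:2
c11: CDB Mul1=4; issue MUL r1<-Mul1 | r0:Mul2,r1:Mul1,r2:4,r3:2
c12: CDB Mul2=16; issue SUB r3<-Add1 | r0:16,r1:Mul1,r2:4,r3:Add1
c13: issue ADD r3<-Add2 | r0:16,r1:Mul1,r2:4,r3:Add2
c14: - | r0:16,r1:Mul1,r2:4,r3:Add2
c15: CDB Mul1=4 | r0:16,r1:4,r2:4,r3:Add2
c16: - | r0:16,r1:4,r2:4,r3:Add2
c17: - | r0:16,r1:4,r2:4,r3:Add2
c18: CDB Add1=-2 | r0:16,r1:4,r2:4,r3:Add2
c19: - | r0:16,r1:4,r2:4,r3:Add2
c20: - | r0:16,r1:4,r2:4,r3:Add2
c21: CDB Add2=14 | r0:16,r1:4,r2:4,r3:14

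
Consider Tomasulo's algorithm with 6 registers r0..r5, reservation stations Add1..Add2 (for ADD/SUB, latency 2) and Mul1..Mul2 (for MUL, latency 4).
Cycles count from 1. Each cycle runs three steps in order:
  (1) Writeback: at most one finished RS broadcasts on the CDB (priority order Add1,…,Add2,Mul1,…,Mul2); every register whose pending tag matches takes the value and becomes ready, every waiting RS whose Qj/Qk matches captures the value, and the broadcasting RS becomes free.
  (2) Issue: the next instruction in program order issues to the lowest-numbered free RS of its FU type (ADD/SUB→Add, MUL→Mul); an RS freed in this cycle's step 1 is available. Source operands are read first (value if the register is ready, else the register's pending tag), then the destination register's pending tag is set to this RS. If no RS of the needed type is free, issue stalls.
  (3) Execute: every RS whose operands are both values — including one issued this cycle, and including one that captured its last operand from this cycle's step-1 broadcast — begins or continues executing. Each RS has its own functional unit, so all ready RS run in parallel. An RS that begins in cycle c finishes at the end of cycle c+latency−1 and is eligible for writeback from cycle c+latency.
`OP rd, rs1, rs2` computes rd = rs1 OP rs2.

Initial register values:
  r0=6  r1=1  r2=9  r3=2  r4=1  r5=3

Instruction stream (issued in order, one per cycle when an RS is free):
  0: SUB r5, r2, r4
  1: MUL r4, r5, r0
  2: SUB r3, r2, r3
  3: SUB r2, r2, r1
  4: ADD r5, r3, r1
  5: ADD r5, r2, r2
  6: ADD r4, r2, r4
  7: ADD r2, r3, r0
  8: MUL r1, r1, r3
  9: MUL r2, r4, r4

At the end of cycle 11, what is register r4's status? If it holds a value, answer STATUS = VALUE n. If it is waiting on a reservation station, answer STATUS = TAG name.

STATUS = VALUE 56

  c1: issue SUB r5<-Add1  regs: r0:6,r1:1,r2:9,r3:2,r4:1,r5:Add1
  c2: issue MUL r4<-Mul1  regs: r0:6,r1:1,r2:9,r3:2,r4:Mul1,r5:Add1
  c3: CDB Add1=8; issue SUB r3<-Add1  regs: r0:6,r1:1,r2:9,r3:Add1,r4:Mul1,r5:8
  c4: issue SUB r2<-Add2  regs: r0:6,r1:1,r2:Add2,r3:Add1,r4:Mul1,r5:8
  c5: CDB Add1=7; issue ADD r5<-Add1  regs: r0:6,r1:1,r2:Add2,r3:7,r4:Mul1,r5:Add1
  c6: CDB Add2=8; issue ADD r5<-Add2  regs: r0:6,r1:1,r2:8,r3:7,r4:Mul1,r5:Add2
  c7: CDB Add1=8; issue ADD r4<-Add1  regs: r0:6,r1:1,r2:8,r3:7,r4:Add1,r5:Add2
  c8: CDB Add2=16; issue ADD r2<-Add2  regs: r0:6,r1:1,r2:Add2,r3:7,r4:Add1,r5:16
  c9: CDB Mul1=48; issue MUL r1<-Mul1  regs: r0:6,r1:Mul1,r2:Add2,r3:7,r4:Add1,r5:16
  c10: CDB Add2=13; issue MUL r2<-Mul2  regs: r0:6,r1:Mul1,r2:Mul2,r3:7,r4:Add1,r5:16
  c11: CDB Add1=56  regs: r0:6,r1:Mul1,r2:Mul2,r3:7,r4:56,r5:16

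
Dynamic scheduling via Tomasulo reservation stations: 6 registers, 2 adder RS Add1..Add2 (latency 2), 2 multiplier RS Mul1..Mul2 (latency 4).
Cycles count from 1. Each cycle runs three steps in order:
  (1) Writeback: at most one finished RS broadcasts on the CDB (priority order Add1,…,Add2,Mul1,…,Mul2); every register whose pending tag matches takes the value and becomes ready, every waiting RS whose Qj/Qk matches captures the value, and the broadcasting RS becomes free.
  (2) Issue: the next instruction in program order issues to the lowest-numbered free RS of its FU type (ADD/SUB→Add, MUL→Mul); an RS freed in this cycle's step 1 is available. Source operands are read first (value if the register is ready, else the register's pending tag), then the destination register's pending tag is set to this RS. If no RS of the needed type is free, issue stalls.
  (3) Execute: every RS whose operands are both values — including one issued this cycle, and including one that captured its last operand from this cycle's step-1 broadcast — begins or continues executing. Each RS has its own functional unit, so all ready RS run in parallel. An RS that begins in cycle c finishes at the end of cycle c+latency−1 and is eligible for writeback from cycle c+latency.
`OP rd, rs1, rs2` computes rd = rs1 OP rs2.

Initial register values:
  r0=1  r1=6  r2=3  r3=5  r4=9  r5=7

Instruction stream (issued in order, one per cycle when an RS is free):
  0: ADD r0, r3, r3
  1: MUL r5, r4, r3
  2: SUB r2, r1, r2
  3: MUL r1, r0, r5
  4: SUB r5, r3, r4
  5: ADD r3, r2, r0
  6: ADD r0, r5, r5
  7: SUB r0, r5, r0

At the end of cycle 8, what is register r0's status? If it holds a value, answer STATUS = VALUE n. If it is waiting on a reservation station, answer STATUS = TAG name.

STATUS = TAG Add2

cycle 1: issue ADD r0<-Add1 // r0:Add1,r1:6,r2:3,r3:5,r4:9,r5:7
cycle 2: issue MUL r5<-Mul1 // r0:Add1,r1:6,r2:3,r3:5,r4:9,r5:Mul1
cycle 3: CDB Add1=10; issue SUB r2<-Add1 // r0:10,r1:6,r2:Add1,r3:5,r4:9,r5:Mul1
cycle 4: issue MUL r1<-Mul2 // r0:10,r1:Mul2,r2:Add1,r3:5,r4:9,r5:Mul1
cycle 5: CDB Add1=3; issue SUB r5<-Add1 // r0:10,r1:Mul2,r2:3,r3:5,r4:9,r5:Add1
cycle 6: CDB Mul1=45; issue ADD r3<-Add2 // r0:10,r1:Mul2,r2:3,r3:Add2,r4:9,r5:Add1
cycle 7: CDB Add1=-4; issue ADD r0<-Add1 // r0:Add1,r1:Mul2,r2:3,r3:Add2,r4:9,r5:-4
cycle 8: CDB Add2=13; issue SUB r0<-Add2 // r0:Add2,r1:Mul2,r2:3,r3:13,r4:9,r5:-4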